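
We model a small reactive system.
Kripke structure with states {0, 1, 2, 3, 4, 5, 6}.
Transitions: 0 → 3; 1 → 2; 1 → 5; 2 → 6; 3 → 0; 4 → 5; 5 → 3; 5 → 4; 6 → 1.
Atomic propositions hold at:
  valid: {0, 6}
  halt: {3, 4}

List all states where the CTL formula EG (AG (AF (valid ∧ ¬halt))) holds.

Sat(¬halt) = {0, 1, 2, 5, 6}
Sat(valid ∧ ¬halt) = {0, 6}
AF (valid ∧ ¬halt): least fixpoint, start Z0 = {0, 6}, add states with every successor in Z. Z1 = {0, 2, 3, 6}; fixed.
Sat(AF (valid ∧ ¬halt)) = {0, 2, 3, 6}
AG (AF (valid ∧ ¬halt)): greatest fixpoint, start Z0 = {0, 2, 3, 6}, keep only states in Sat with every successor in Z. Z1 = {0, 2, 3}; Z2 = {0, 3}; fixed.
Sat(AG (AF (valid ∧ ¬halt))) = {0, 3}
EG (AG (AF (valid ∧ ¬halt))): greatest fixpoint, start Z0 = {0, 3}, keep only states in Sat with some successor in Z. Already a fixed point.
Sat(EG (AG (AF (valid ∧ ¬halt)))) = {0, 3}

{0, 3}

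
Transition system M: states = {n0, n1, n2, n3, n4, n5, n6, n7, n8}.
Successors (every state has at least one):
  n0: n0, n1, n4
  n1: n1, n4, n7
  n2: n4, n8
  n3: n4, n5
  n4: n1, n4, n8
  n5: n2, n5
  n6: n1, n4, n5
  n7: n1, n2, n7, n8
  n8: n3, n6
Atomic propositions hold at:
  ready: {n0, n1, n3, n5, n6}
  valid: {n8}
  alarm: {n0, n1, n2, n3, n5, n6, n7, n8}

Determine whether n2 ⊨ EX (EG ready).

EG ready: greatest fixpoint, start Z0 = {n0, n1, n3, n5, n6}, keep only states in Sat with some successor in Z. Already a fixed point.
Sat(EG ready) = {n0, n1, n3, n5, n6}
Sat(EX (EG ready)) = {s : some successor in {n0, n1, n3, n5, n6}} = {n0, n1, n3, n4, n5, n6, n7, n8}
n2 ∉ Sat(EX (EG ready)) = {n0, n1, n3, n4, n5, n6, n7, n8}, so the formula does not hold at n2.

No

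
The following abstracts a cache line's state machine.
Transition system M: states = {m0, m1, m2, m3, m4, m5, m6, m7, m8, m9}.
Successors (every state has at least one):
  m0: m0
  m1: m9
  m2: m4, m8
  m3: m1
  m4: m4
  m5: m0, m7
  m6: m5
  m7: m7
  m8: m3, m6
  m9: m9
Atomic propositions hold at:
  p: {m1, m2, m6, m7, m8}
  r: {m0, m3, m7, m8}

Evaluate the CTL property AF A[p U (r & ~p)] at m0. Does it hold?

Sat(~p) = {m0, m3, m4, m5, m9}
Sat(r & ~p) = {m0, m3}
A[p U (r & ~p)]: least fixpoint, start Z0 = Sat((r & ~p)) = {m0, m3}, add states in Sat(p) with every successor in Z. Already a fixed point.
Sat(A[p U (r & ~p)]) = {m0, m3}
AF A[p U (r & ~p)]: least fixpoint, start Z0 = {m0, m3}, add states with every successor in Z. Already a fixed point.
Sat(AF A[p U (r & ~p)]) = {m0, m3}
m0 ∈ Sat(AF A[p U (r & ~p)]) = {m0, m3}, so the formula holds at m0.

Yes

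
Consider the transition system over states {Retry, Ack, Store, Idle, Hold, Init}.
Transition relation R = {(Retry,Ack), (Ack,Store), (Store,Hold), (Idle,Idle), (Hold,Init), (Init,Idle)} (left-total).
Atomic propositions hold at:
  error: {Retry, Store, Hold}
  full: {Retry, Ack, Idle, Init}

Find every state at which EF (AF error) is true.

{Retry, Ack, Store, Hold}

AF error: least fixpoint, start Z0 = {Retry, Store, Hold}, add states with every successor in Z. Z1 = {Retry, Ack, Store, Hold}; fixed.
Sat(AF error) = {Retry, Ack, Store, Hold}
EF (AF error): least fixpoint, start Z0 = {Retry, Ack, Store, Hold}, add states with some successor in Z. Already a fixed point.
Sat(EF (AF error)) = {Retry, Ack, Store, Hold}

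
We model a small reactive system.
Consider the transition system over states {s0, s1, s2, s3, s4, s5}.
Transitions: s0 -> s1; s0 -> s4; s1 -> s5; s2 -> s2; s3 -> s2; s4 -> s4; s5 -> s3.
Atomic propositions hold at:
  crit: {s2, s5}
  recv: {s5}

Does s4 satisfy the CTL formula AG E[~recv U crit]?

Sat(~recv) = {s0, s1, s2, s3, s4}
E[~recv U crit]: least fixpoint, start Z0 = Sat(crit) = {s2, s5}, add states in Sat(~recv) with some successor in Z. Z1 = {s1, s2, s3, s5}; Z2 = {s0, s1, s2, s3, s5}; fixed.
Sat(E[~recv U crit]) = {s0, s1, s2, s3, s5}
AG E[~recv U crit]: greatest fixpoint, start Z0 = {s0, s1, s2, s3, s5}, keep only states in Sat with every successor in Z. Z1 = {s1, s2, s3, s5}; fixed.
Sat(AG E[~recv U crit]) = {s1, s2, s3, s5}
s4 ∉ Sat(AG E[~recv U crit]) = {s1, s2, s3, s5}, so the formula does not hold at s4.

No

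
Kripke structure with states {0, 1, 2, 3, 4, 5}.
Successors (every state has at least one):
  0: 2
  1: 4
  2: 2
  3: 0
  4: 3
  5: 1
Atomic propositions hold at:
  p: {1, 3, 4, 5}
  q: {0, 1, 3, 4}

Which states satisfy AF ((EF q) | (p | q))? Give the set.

{0, 1, 3, 4, 5}

EF q: least fixpoint, start Z0 = {0, 1, 3, 4}, add states with some successor in Z. Z1 = {0, 1, 3, 4, 5}; fixed.
Sat(EF q) = {0, 1, 3, 4, 5}
Sat(p | q) = {0, 1, 3, 4, 5}
Sat((EF q) | (p | q)) = {0, 1, 3, 4, 5}
AF ((EF q) | (p | q)): least fixpoint, start Z0 = {0, 1, 3, 4, 5}, add states with every successor in Z. Already a fixed point.
Sat(AF ((EF q) | (p | q))) = {0, 1, 3, 4, 5}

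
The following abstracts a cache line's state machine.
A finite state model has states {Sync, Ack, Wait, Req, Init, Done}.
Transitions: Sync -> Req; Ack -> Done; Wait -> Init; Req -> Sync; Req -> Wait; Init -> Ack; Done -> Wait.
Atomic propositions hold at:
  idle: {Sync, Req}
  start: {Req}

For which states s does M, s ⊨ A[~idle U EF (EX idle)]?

{Sync, Req}

Sat(~idle) = {Ack, Wait, Init, Done}
Sat(EX idle) = {s : some successor in {Sync, Req}} = {Sync, Req}
EF (EX idle): least fixpoint, start Z0 = {Sync, Req}, add states with some successor in Z. Already a fixed point.
Sat(EF (EX idle)) = {Sync, Req}
A[~idle U EF (EX idle)]: least fixpoint, start Z0 = Sat(EF (EX idle)) = {Sync, Req}, add states in Sat(~idle) with every successor in Z. Already a fixed point.
Sat(A[~idle U EF (EX idle)]) = {Sync, Req}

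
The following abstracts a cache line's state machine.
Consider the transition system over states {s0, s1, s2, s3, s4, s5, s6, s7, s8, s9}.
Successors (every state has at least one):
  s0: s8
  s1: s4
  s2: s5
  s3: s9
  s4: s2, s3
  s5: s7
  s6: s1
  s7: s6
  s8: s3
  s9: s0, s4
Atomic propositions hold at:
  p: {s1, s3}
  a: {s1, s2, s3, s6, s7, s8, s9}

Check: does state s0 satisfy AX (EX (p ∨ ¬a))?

Yes

Sat(¬a) = {s0, s4, s5}
Sat(p ∨ ¬a) = {s0, s1, s3, s4, s5}
Sat(EX (p ∨ ¬a)) = {s : some successor in {s0, s1, s3, s4, s5}} = {s1, s2, s4, s6, s8, s9}
Sat(AX (EX (p ∨ ¬a))) = {s : every successor in {s1, s2, s4, s6, s8, s9}} = {s0, s1, s3, s6, s7}
s0 ∈ Sat(AX (EX (p ∨ ¬a))) = {s0, s1, s3, s6, s7}, so the formula holds at s0.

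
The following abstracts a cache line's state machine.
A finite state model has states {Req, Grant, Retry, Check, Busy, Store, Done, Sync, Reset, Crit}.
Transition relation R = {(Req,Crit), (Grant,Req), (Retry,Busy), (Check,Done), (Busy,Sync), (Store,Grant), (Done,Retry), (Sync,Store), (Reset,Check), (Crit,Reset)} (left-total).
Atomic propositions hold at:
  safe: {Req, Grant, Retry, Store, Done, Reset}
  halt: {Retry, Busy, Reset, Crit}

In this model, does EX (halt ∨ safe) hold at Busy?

Sat(halt ∨ safe) = {Req, Grant, Retry, Busy, Store, Done, Reset, Crit}
Sat(EX (halt ∨ safe)) = {s : some successor in {Req, Grant, Retry, Busy, Store, Done, Reset, Crit}} = {Req, Grant, Retry, Check, Store, Done, Sync, Crit}
Busy ∉ Sat(EX (halt ∨ safe)) = {Req, Grant, Retry, Check, Store, Done, Sync, Crit}, so the formula does not hold at Busy.

No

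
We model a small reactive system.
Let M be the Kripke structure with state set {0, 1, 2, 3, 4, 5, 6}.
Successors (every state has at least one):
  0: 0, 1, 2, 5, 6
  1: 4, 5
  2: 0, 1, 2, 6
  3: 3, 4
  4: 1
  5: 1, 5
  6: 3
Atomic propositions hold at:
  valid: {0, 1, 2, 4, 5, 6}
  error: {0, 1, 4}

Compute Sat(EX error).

Sat(EX error) = {s : some successor in {0, 1, 4}} = {0, 1, 2, 3, 4, 5}

{0, 1, 2, 3, 4, 5}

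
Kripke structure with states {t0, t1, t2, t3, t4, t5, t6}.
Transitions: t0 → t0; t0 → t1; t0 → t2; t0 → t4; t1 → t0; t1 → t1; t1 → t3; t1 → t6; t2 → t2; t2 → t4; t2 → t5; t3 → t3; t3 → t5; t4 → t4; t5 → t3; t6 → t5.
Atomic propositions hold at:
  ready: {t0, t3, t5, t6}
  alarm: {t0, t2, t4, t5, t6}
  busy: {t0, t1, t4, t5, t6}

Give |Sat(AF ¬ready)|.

Sat(¬ready) = {t1, t2, t4}
AF ¬ready: least fixpoint, start Z0 = {t1, t2, t4}, add states with every successor in Z. Already a fixed point.
Sat(AF ¬ready) = {t1, t2, t4}
|Sat(AF ¬ready)| = |{t1, t2, t4}| = 3.

3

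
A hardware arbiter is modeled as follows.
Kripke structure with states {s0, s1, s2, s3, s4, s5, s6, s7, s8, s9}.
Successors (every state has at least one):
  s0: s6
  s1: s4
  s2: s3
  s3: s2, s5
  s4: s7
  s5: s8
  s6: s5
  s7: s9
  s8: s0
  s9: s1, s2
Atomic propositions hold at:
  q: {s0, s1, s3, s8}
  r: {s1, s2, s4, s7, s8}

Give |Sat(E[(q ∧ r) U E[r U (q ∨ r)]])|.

7

Sat(q ∧ r) = {s1, s8}
Sat(q ∨ r) = {s0, s1, s2, s3, s4, s7, s8}
E[r U (q ∨ r)]: least fixpoint, start Z0 = Sat((q ∨ r)) = {s0, s1, s2, s3, s4, s7, s8}, add states in Sat(r) with some successor in Z. Already a fixed point.
Sat(E[r U (q ∨ r)]) = {s0, s1, s2, s3, s4, s7, s8}
E[(q ∧ r) U E[r U (q ∨ r)]]: least fixpoint, start Z0 = Sat(E[r U (q ∨ r)]) = {s0, s1, s2, s3, s4, s7, s8}, add states in Sat(q ∧ r) with some successor in Z. Already a fixed point.
Sat(E[(q ∧ r) U E[r U (q ∨ r)]]) = {s0, s1, s2, s3, s4, s7, s8}
|Sat(E[(q ∧ r) U E[r U (q ∨ r)]])| = |{s0, s1, s2, s3, s4, s7, s8}| = 7.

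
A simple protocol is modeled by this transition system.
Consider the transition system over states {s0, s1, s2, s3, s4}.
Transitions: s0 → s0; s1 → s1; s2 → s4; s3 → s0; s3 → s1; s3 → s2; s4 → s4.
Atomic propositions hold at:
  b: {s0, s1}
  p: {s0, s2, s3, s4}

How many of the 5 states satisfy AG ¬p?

Sat(¬p) = {s1}
AG ¬p: greatest fixpoint, start Z0 = {s1}, keep only states in Sat with every successor in Z. Already a fixed point.
Sat(AG ¬p) = {s1}
|Sat(AG ¬p)| = |{s1}| = 1.

1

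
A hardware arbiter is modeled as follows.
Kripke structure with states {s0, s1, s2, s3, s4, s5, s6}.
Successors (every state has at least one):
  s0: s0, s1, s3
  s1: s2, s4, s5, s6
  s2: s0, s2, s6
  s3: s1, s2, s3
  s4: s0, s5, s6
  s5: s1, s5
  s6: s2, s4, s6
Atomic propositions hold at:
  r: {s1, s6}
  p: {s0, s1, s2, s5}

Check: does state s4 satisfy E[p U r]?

No

E[p U r]: least fixpoint, start Z0 = Sat(r) = {s1, s6}, add states in Sat(p) with some successor in Z. Z1 = {s0, s1, s2, s5, s6}; fixed.
Sat(E[p U r]) = {s0, s1, s2, s5, s6}
s4 ∉ Sat(E[p U r]) = {s0, s1, s2, s5, s6}, so the formula does not hold at s4.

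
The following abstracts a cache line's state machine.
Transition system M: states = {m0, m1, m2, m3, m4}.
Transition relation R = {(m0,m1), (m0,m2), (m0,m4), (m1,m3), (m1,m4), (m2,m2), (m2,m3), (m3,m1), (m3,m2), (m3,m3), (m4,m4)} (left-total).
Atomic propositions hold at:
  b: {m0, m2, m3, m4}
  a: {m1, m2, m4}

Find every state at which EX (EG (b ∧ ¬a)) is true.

Sat(¬a) = {m0, m3}
Sat(b ∧ ¬a) = {m0, m3}
EG (b ∧ ¬a): greatest fixpoint, start Z0 = {m0, m3}, keep only states in Sat with some successor in Z. Z1 = {m3}; fixed.
Sat(EG (b ∧ ¬a)) = {m3}
Sat(EX (EG (b ∧ ¬a))) = {s : some successor in {m3}} = {m1, m2, m3}

{m1, m2, m3}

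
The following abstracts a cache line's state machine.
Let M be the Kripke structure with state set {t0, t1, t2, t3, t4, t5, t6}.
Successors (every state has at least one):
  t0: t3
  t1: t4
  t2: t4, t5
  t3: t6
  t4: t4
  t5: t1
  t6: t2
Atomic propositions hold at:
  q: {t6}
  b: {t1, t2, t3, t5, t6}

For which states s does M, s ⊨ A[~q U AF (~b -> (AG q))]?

{t0, t1, t2, t3, t5, t6}

Sat(~q) = {t0, t1, t2, t3, t4, t5}
Sat(~b) = {t0, t4}
AG q: greatest fixpoint, start Z0 = {t6}, keep only states in Sat with every successor in Z. Z1 = ∅; fixed.
Sat(AG q) = ∅
Sat(~b -> (AG q)) = {t1, t2, t3, t5, t6}
AF (~b -> (AG q)): least fixpoint, start Z0 = {t1, t2, t3, t5, t6}, add states with every successor in Z. Z1 = {t0, t1, t2, t3, t5, t6}; fixed.
Sat(AF (~b -> (AG q))) = {t0, t1, t2, t3, t5, t6}
A[~q U AF (~b -> (AG q))]: least fixpoint, start Z0 = Sat(AF (~b -> (AG q))) = {t0, t1, t2, t3, t5, t6}, add states in Sat(~q) with every successor in Z. Already a fixed point.
Sat(A[~q U AF (~b -> (AG q))]) = {t0, t1, t2, t3, t5, t6}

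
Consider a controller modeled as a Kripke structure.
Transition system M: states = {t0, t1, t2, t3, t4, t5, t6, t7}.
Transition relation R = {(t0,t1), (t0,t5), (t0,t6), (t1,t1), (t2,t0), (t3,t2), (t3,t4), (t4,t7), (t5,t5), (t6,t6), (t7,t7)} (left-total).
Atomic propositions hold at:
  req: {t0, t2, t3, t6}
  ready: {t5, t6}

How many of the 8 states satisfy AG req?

AG req: greatest fixpoint, start Z0 = {t0, t2, t3, t6}, keep only states in Sat with every successor in Z. Z1 = {t2, t6}; Z2 = {t6}; fixed.
Sat(AG req) = {t6}
|Sat(AG req)| = |{t6}| = 1.

1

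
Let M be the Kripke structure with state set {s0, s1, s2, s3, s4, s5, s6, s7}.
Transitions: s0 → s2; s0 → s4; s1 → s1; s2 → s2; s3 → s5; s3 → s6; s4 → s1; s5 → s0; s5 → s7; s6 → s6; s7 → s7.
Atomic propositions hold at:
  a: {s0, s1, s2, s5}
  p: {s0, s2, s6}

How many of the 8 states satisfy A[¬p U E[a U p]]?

5

Sat(¬p) = {s1, s3, s4, s5, s7}
E[a U p]: least fixpoint, start Z0 = Sat(p) = {s0, s2, s6}, add states in Sat(a) with some successor in Z. Z1 = {s0, s2, s5, s6}; fixed.
Sat(E[a U p]) = {s0, s2, s5, s6}
A[¬p U E[a U p]]: least fixpoint, start Z0 = Sat(E[a U p]) = {s0, s2, s5, s6}, add states in Sat(¬p) with every successor in Z. Z1 = {s0, s2, s3, s5, s6}; fixed.
Sat(A[¬p U E[a U p]]) = {s0, s2, s3, s5, s6}
|Sat(A[¬p U E[a U p]])| = |{s0, s2, s3, s5, s6}| = 5.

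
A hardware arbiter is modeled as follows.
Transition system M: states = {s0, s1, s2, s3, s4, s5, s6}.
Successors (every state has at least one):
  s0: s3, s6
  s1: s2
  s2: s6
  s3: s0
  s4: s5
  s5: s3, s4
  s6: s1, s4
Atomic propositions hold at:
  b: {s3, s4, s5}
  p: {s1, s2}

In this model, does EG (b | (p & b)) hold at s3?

Sat(p & b) = ∅
Sat(b | (p & b)) = {s3, s4, s5}
EG (b | (p & b)): greatest fixpoint, start Z0 = {s3, s4, s5}, keep only states in Sat with some successor in Z. Z1 = {s4, s5}; fixed.
Sat(EG (b | (p & b))) = {s4, s5}
s3 ∉ Sat(EG (b | (p & b))) = {s4, s5}, so the formula does not hold at s3.

No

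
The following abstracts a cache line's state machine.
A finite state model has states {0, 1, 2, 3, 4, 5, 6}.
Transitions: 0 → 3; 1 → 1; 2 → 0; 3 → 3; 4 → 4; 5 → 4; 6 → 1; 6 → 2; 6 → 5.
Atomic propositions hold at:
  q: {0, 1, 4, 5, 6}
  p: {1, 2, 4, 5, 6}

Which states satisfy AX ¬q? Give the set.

{0, 3}

Sat(¬q) = {2, 3}
Sat(AX ¬q) = {s : every successor in {2, 3}} = {0, 3}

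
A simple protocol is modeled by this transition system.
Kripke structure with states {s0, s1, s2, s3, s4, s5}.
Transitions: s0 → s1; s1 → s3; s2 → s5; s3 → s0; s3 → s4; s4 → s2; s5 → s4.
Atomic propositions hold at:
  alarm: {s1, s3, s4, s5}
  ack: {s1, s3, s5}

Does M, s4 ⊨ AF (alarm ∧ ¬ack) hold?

Sat(¬ack) = {s0, s2, s4}
Sat(alarm ∧ ¬ack) = {s4}
AF (alarm ∧ ¬ack): least fixpoint, start Z0 = {s4}, add states with every successor in Z. Z1 = {s4, s5}; Z2 = {s2, s4, s5}; fixed.
Sat(AF (alarm ∧ ¬ack)) = {s2, s4, s5}
s4 ∈ Sat(AF (alarm ∧ ¬ack)) = {s2, s4, s5}, so the formula holds at s4.

Yes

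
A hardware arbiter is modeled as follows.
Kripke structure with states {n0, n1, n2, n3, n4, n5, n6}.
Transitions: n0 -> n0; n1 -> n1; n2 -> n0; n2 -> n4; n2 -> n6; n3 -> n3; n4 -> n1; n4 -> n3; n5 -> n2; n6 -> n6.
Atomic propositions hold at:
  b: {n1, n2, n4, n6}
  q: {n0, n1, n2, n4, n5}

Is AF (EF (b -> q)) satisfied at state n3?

Yes

Sat(b -> q) = {n0, n1, n2, n3, n4, n5}
EF (b -> q): least fixpoint, start Z0 = {n0, n1, n2, n3, n4, n5}, add states with some successor in Z. Already a fixed point.
Sat(EF (b -> q)) = {n0, n1, n2, n3, n4, n5}
AF (EF (b -> q)): least fixpoint, start Z0 = {n0, n1, n2, n3, n4, n5}, add states with every successor in Z. Already a fixed point.
Sat(AF (EF (b -> q))) = {n0, n1, n2, n3, n4, n5}
n3 ∈ Sat(AF (EF (b -> q))) = {n0, n1, n2, n3, n4, n5}, so the formula holds at n3.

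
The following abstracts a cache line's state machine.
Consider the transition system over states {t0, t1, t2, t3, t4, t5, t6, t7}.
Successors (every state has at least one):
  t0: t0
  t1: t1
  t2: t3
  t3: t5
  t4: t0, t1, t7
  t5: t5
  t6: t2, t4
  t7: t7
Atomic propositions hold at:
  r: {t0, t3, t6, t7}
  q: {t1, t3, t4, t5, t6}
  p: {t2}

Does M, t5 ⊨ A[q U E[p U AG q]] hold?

Yes

AG q: greatest fixpoint, start Z0 = {t1, t3, t4, t5, t6}, keep only states in Sat with every successor in Z. Z1 = {t1, t3, t5}; fixed.
Sat(AG q) = {t1, t3, t5}
E[p U AG q]: least fixpoint, start Z0 = Sat(AG q) = {t1, t3, t5}, add states in Sat(p) with some successor in Z. Z1 = {t1, t2, t3, t5}; fixed.
Sat(E[p U AG q]) = {t1, t2, t3, t5}
A[q U E[p U AG q]]: least fixpoint, start Z0 = Sat(E[p U AG q]) = {t1, t2, t3, t5}, add states in Sat(q) with every successor in Z. Already a fixed point.
Sat(A[q U E[p U AG q]]) = {t1, t2, t3, t5}
t5 ∈ Sat(A[q U E[p U AG q]]) = {t1, t2, t3, t5}, so the formula holds at t5.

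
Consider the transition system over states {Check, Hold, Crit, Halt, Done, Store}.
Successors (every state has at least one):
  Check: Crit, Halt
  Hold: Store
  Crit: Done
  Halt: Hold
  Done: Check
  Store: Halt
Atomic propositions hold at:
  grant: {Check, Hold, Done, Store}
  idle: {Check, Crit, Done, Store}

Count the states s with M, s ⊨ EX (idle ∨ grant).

Sat(idle ∨ grant) = {Check, Hold, Crit, Done, Store}
Sat(EX (idle ∨ grant)) = {s : some successor in {Check, Hold, Crit, Done, Store}} = {Check, Hold, Crit, Halt, Done}
|Sat(EX (idle ∨ grant))| = |{Check, Hold, Crit, Halt, Done}| = 5.

5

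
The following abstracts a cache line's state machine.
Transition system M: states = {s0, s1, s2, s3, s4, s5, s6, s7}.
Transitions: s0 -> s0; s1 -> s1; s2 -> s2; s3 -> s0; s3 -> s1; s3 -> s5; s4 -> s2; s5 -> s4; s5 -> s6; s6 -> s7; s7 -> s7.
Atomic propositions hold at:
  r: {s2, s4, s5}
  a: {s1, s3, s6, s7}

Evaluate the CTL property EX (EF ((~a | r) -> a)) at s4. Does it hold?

No

Sat(~a) = {s0, s2, s4, s5}
Sat(~a | r) = {s0, s2, s4, s5}
Sat((~a | r) -> a) = {s1, s3, s6, s7}
EF ((~a | r) -> a): least fixpoint, start Z0 = {s1, s3, s6, s7}, add states with some successor in Z. Z1 = {s1, s3, s5, s6, s7}; fixed.
Sat(EF ((~a | r) -> a)) = {s1, s3, s5, s6, s7}
Sat(EX (EF ((~a | r) -> a))) = {s : some successor in {s1, s3, s5, s6, s7}} = {s1, s3, s5, s6, s7}
s4 ∉ Sat(EX (EF ((~a | r) -> a))) = {s1, s3, s5, s6, s7}, so the formula does not hold at s4.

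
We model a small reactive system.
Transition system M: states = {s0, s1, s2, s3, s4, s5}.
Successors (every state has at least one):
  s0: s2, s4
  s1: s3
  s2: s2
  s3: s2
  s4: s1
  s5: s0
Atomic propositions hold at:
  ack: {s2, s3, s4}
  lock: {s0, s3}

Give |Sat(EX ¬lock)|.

Sat(¬lock) = {s1, s2, s4, s5}
Sat(EX ¬lock) = {s : some successor in {s1, s2, s4, s5}} = {s0, s2, s3, s4}
|Sat(EX ¬lock)| = |{s0, s2, s3, s4}| = 4.

4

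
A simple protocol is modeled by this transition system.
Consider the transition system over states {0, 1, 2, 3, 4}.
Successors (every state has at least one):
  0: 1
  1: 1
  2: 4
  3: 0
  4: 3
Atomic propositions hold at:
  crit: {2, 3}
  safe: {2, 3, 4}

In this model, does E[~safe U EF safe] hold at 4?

Yes

Sat(~safe) = {0, 1}
EF safe: least fixpoint, start Z0 = {2, 3, 4}, add states with some successor in Z. Already a fixed point.
Sat(EF safe) = {2, 3, 4}
E[~safe U EF safe]: least fixpoint, start Z0 = Sat(EF safe) = {2, 3, 4}, add states in Sat(~safe) with some successor in Z. Already a fixed point.
Sat(E[~safe U EF safe]) = {2, 3, 4}
4 ∈ Sat(E[~safe U EF safe]) = {2, 3, 4}, so the formula holds at 4.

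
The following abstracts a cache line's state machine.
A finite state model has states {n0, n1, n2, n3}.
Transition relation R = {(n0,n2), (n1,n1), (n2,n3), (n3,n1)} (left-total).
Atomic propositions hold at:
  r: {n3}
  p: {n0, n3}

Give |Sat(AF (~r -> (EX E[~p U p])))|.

Sat(~r) = {n0, n1, n2}
Sat(~p) = {n1, n2}
E[~p U p]: least fixpoint, start Z0 = Sat(p) = {n0, n3}, add states in Sat(~p) with some successor in Z. Z1 = {n0, n2, n3}; fixed.
Sat(E[~p U p]) = {n0, n2, n3}
Sat(EX E[~p U p]) = {s : some successor in {n0, n2, n3}} = {n0, n2}
Sat(~r -> (EX E[~p U p])) = {n0, n2, n3}
AF (~r -> (EX E[~p U p])): least fixpoint, start Z0 = {n0, n2, n3}, add states with every successor in Z. Already a fixed point.
Sat(AF (~r -> (EX E[~p U p]))) = {n0, n2, n3}
|Sat(AF (~r -> (EX E[~p U p])))| = |{n0, n2, n3}| = 3.

3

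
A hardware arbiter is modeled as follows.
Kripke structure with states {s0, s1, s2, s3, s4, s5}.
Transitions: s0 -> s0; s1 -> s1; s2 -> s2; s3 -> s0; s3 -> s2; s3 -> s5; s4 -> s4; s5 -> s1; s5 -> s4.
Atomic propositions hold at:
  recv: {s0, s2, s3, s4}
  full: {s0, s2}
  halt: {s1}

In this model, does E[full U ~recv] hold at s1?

Yes

Sat(~recv) = {s1, s5}
E[full U ~recv]: least fixpoint, start Z0 = Sat(~recv) = {s1, s5}, add states in Sat(full) with some successor in Z. Already a fixed point.
Sat(E[full U ~recv]) = {s1, s5}
s1 ∈ Sat(E[full U ~recv]) = {s1, s5}, so the formula holds at s1.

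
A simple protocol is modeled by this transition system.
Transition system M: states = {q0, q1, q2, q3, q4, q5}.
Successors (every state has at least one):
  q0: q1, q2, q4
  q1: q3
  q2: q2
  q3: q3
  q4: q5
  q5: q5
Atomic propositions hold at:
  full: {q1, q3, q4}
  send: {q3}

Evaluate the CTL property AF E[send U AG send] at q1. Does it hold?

Yes

AG send: greatest fixpoint, start Z0 = {q3}, keep only states in Sat with every successor in Z. Already a fixed point.
Sat(AG send) = {q3}
E[send U AG send]: least fixpoint, start Z0 = Sat(AG send) = {q3}, add states in Sat(send) with some successor in Z. Already a fixed point.
Sat(E[send U AG send]) = {q3}
AF E[send U AG send]: least fixpoint, start Z0 = {q3}, add states with every successor in Z. Z1 = {q1, q3}; fixed.
Sat(AF E[send U AG send]) = {q1, q3}
q1 ∈ Sat(AF E[send U AG send]) = {q1, q3}, so the formula holds at q1.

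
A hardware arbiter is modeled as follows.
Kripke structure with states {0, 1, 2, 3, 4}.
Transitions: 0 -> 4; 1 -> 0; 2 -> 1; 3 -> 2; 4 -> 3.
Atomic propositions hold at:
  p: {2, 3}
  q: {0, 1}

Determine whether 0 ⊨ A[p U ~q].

Sat(~q) = {2, 3, 4}
A[p U ~q]: least fixpoint, start Z0 = Sat(~q) = {2, 3, 4}, add states in Sat(p) with every successor in Z. Already a fixed point.
Sat(A[p U ~q]) = {2, 3, 4}
0 ∉ Sat(A[p U ~q]) = {2, 3, 4}, so the formula does not hold at 0.

No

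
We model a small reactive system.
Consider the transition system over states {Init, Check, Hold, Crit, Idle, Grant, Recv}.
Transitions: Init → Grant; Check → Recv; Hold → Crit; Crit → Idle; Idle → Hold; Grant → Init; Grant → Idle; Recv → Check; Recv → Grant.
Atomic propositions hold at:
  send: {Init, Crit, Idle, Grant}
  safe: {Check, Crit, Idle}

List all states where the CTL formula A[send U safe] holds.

{Check, Crit, Idle}

A[send U safe]: least fixpoint, start Z0 = Sat(safe) = {Check, Crit, Idle}, add states in Sat(send) with every successor in Z. Already a fixed point.
Sat(A[send U safe]) = {Check, Crit, Idle}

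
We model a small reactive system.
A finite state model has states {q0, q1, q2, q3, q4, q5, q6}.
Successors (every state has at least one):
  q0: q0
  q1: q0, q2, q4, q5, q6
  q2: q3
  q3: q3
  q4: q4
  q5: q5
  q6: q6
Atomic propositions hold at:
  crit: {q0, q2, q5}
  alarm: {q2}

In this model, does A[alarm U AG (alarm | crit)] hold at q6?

Sat(alarm | crit) = {q0, q2, q5}
AG (alarm | crit): greatest fixpoint, start Z0 = {q0, q2, q5}, keep only states in Sat with every successor in Z. Z1 = {q0, q5}; fixed.
Sat(AG (alarm | crit)) = {q0, q5}
A[alarm U AG (alarm | crit)]: least fixpoint, start Z0 = Sat(AG (alarm | crit)) = {q0, q5}, add states in Sat(alarm) with every successor in Z. Already a fixed point.
Sat(A[alarm U AG (alarm | crit)]) = {q0, q5}
q6 ∉ Sat(A[alarm U AG (alarm | crit)]) = {q0, q5}, so the formula does not hold at q6.

No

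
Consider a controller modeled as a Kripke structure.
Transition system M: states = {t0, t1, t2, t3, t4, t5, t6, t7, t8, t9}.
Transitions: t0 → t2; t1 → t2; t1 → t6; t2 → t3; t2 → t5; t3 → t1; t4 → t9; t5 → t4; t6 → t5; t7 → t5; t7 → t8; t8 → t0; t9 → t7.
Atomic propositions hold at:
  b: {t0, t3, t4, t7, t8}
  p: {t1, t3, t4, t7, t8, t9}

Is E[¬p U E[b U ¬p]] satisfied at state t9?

No

Sat(¬p) = {t0, t2, t5, t6}
E[b U ¬p]: least fixpoint, start Z0 = Sat(¬p) = {t0, t2, t5, t6}, add states in Sat(b) with some successor in Z. Z1 = {t0, t2, t5, t6, t7, t8}; fixed.
Sat(E[b U ¬p]) = {t0, t2, t5, t6, t7, t8}
E[¬p U E[b U ¬p]]: least fixpoint, start Z0 = Sat(E[b U ¬p]) = {t0, t2, t5, t6, t7, t8}, add states in Sat(¬p) with some successor in Z. Already a fixed point.
Sat(E[¬p U E[b U ¬p]]) = {t0, t2, t5, t6, t7, t8}
t9 ∉ Sat(E[¬p U E[b U ¬p]]) = {t0, t2, t5, t6, t7, t8}, so the formula does not hold at t9.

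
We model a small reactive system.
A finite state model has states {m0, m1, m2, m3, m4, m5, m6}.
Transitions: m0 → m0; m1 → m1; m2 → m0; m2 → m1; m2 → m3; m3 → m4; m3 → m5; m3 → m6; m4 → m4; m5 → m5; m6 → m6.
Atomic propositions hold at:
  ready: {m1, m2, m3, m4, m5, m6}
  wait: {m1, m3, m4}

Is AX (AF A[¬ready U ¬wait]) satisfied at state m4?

Sat(¬ready) = {m0}
Sat(¬wait) = {m0, m2, m5, m6}
A[¬ready U ¬wait]: least fixpoint, start Z0 = Sat(¬wait) = {m0, m2, m5, m6}, add states in Sat(¬ready) with every successor in Z. Already a fixed point.
Sat(A[¬ready U ¬wait]) = {m0, m2, m5, m6}
AF A[¬ready U ¬wait]: least fixpoint, start Z0 = {m0, m2, m5, m6}, add states with every successor in Z. Already a fixed point.
Sat(AF A[¬ready U ¬wait]) = {m0, m2, m5, m6}
Sat(AX (AF A[¬ready U ¬wait])) = {s : every successor in {m0, m2, m5, m6}} = {m0, m5, m6}
m4 ∉ Sat(AX (AF A[¬ready U ¬wait])) = {m0, m5, m6}, so the formula does not hold at m4.

No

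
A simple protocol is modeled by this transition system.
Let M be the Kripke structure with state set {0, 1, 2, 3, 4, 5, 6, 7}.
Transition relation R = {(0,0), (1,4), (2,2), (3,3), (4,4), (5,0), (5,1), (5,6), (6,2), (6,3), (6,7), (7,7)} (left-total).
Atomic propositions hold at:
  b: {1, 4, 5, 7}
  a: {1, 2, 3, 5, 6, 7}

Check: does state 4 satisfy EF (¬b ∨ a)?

No

Sat(¬b) = {0, 2, 3, 6}
Sat(¬b ∨ a) = {0, 1, 2, 3, 5, 6, 7}
EF (¬b ∨ a): least fixpoint, start Z0 = {0, 1, 2, 3, 5, 6, 7}, add states with some successor in Z. Already a fixed point.
Sat(EF (¬b ∨ a)) = {0, 1, 2, 3, 5, 6, 7}
4 ∉ Sat(EF (¬b ∨ a)) = {0, 1, 2, 3, 5, 6, 7}, so the formula does not hold at 4.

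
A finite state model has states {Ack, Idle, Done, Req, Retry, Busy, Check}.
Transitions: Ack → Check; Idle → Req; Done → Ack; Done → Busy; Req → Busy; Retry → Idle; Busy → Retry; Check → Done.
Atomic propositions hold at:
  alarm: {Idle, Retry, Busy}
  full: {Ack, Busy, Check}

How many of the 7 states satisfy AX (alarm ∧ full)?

Sat(alarm ∧ full) = {Busy}
Sat(AX (alarm ∧ full)) = {s : every successor in {Busy}} = {Req}
|Sat(AX (alarm ∧ full))| = |{Req}| = 1.

1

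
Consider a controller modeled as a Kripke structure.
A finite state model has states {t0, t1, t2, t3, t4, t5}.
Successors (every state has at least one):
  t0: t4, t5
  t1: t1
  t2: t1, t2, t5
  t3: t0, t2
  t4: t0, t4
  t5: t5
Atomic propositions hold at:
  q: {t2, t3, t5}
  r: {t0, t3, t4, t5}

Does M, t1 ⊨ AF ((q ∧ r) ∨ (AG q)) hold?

Sat(q ∧ r) = {t3, t5}
AG q: greatest fixpoint, start Z0 = {t2, t3, t5}, keep only states in Sat with every successor in Z. Z1 = {t5}; fixed.
Sat(AG q) = {t5}
Sat((q ∧ r) ∨ (AG q)) = {t3, t5}
AF ((q ∧ r) ∨ (AG q)): least fixpoint, start Z0 = {t3, t5}, add states with every successor in Z. Already a fixed point.
Sat(AF ((q ∧ r) ∨ (AG q))) = {t3, t5}
t1 ∉ Sat(AF ((q ∧ r) ∨ (AG q))) = {t3, t5}, so the formula does not hold at t1.

No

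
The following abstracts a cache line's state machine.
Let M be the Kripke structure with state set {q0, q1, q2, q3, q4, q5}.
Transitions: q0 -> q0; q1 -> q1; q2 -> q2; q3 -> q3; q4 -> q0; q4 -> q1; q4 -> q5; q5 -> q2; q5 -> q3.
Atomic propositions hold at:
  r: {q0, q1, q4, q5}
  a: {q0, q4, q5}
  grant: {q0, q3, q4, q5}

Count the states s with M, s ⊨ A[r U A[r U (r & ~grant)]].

1

Sat(~grant) = {q1, q2}
Sat(r & ~grant) = {q1}
A[r U (r & ~grant)]: least fixpoint, start Z0 = Sat((r & ~grant)) = {q1}, add states in Sat(r) with every successor in Z. Already a fixed point.
Sat(A[r U (r & ~grant)]) = {q1}
A[r U A[r U (r & ~grant)]]: least fixpoint, start Z0 = Sat(A[r U (r & ~grant)]) = {q1}, add states in Sat(r) with every successor in Z. Already a fixed point.
Sat(A[r U A[r U (r & ~grant)]]) = {q1}
|Sat(A[r U A[r U (r & ~grant)]])| = |{q1}| = 1.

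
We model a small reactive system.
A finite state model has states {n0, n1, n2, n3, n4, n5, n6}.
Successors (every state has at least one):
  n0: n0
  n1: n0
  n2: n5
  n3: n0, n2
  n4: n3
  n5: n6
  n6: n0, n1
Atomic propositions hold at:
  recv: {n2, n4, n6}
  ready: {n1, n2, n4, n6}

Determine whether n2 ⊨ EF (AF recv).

AF recv: least fixpoint, start Z0 = {n2, n4, n6}, add states with every successor in Z. Z1 = {n2, n4, n5, n6}; fixed.
Sat(AF recv) = {n2, n4, n5, n6}
EF (AF recv): least fixpoint, start Z0 = {n2, n4, n5, n6}, add states with some successor in Z. Z1 = {n2, n3, n4, n5, n6}; fixed.
Sat(EF (AF recv)) = {n2, n3, n4, n5, n6}
n2 ∈ Sat(EF (AF recv)) = {n2, n3, n4, n5, n6}, so the formula holds at n2.

Yes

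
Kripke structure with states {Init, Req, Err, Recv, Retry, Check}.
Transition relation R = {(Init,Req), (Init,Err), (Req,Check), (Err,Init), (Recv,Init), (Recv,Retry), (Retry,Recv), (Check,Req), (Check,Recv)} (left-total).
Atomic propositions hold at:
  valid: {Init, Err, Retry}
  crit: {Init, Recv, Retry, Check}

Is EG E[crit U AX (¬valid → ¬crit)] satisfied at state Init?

Sat(¬valid) = {Req, Recv, Check}
Sat(¬crit) = {Req, Err}
Sat(¬valid → ¬crit) = {Init, Req, Err, Retry}
Sat(AX (¬valid → ¬crit)) = {s : every successor in {Init, Req, Err, Retry}} = {Init, Err, Recv}
E[crit U AX (¬valid → ¬crit)]: least fixpoint, start Z0 = Sat(AX (¬valid → ¬crit)) = {Init, Err, Recv}, add states in Sat(crit) with some successor in Z. Z1 = {Init, Err, Recv, Retry, Check}; fixed.
Sat(E[crit U AX (¬valid → ¬crit)]) = {Init, Err, Recv, Retry, Check}
EG E[crit U AX (¬valid → ¬crit)]: greatest fixpoint, start Z0 = {Init, Err, Recv, Retry, Check}, keep only states in Sat with some successor in Z. Already a fixed point.
Sat(EG E[crit U AX (¬valid → ¬crit)]) = {Init, Err, Recv, Retry, Check}
Init ∈ Sat(EG E[crit U AX (¬valid → ¬crit)]) = {Init, Err, Recv, Retry, Check}, so the formula holds at Init.

Yes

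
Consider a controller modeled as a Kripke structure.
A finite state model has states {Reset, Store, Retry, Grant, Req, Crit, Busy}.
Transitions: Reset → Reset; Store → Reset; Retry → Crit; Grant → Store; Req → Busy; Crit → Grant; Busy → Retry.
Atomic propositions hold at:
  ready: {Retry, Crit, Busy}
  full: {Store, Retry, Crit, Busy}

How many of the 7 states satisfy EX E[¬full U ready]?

3

Sat(¬full) = {Reset, Grant, Req}
E[¬full U ready]: least fixpoint, start Z0 = Sat(ready) = {Retry, Crit, Busy}, add states in Sat(¬full) with some successor in Z. Z1 = {Retry, Req, Crit, Busy}; fixed.
Sat(E[¬full U ready]) = {Retry, Req, Crit, Busy}
Sat(EX E[¬full U ready]) = {s : some successor in {Retry, Req, Crit, Busy}} = {Retry, Req, Busy}
|Sat(EX E[¬full U ready])| = |{Retry, Req, Busy}| = 3.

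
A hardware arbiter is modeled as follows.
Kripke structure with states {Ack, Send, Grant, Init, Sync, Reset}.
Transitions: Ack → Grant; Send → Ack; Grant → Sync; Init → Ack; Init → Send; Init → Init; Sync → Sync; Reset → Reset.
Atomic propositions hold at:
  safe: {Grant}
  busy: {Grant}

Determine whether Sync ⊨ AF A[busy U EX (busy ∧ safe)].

Sat(busy ∧ safe) = {Grant}
Sat(EX (busy ∧ safe)) = {s : some successor in {Grant}} = {Ack}
A[busy U EX (busy ∧ safe)]: least fixpoint, start Z0 = Sat(EX (busy ∧ safe)) = {Ack}, add states in Sat(busy) with every successor in Z. Already a fixed point.
Sat(A[busy U EX (busy ∧ safe)]) = {Ack}
AF A[busy U EX (busy ∧ safe)]: least fixpoint, start Z0 = {Ack}, add states with every successor in Z. Z1 = {Ack, Send}; fixed.
Sat(AF A[busy U EX (busy ∧ safe)]) = {Ack, Send}
Sync ∉ Sat(AF A[busy U EX (busy ∧ safe)]) = {Ack, Send}, so the formula does not hold at Sync.

No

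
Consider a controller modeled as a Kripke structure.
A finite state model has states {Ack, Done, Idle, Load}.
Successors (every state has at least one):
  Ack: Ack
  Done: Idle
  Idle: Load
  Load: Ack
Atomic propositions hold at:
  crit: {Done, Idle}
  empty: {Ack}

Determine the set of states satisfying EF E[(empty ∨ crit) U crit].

Sat(empty ∨ crit) = {Ack, Done, Idle}
E[(empty ∨ crit) U crit]: least fixpoint, start Z0 = Sat(crit) = {Done, Idle}, add states in Sat(empty ∨ crit) with some successor in Z. Already a fixed point.
Sat(E[(empty ∨ crit) U crit]) = {Done, Idle}
EF E[(empty ∨ crit) U crit]: least fixpoint, start Z0 = {Done, Idle}, add states with some successor in Z. Already a fixed point.
Sat(EF E[(empty ∨ crit) U crit]) = {Done, Idle}

{Done, Idle}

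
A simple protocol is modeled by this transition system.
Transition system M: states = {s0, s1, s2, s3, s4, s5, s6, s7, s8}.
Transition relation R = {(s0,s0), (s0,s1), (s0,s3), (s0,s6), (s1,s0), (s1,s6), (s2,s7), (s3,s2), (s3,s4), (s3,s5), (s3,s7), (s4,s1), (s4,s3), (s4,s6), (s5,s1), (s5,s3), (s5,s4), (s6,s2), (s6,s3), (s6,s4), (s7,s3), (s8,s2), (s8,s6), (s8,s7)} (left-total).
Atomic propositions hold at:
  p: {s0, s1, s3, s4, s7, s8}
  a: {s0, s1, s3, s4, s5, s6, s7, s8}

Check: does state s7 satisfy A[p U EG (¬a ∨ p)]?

Sat(¬a) = {s2}
Sat(¬a ∨ p) = {s0, s1, s2, s3, s4, s7, s8}
EG (¬a ∨ p): greatest fixpoint, start Z0 = {s0, s1, s2, s3, s4, s7, s8}, keep only states in Sat with some successor in Z. Already a fixed point.
Sat(EG (¬a ∨ p)) = {s0, s1, s2, s3, s4, s7, s8}
A[p U EG (¬a ∨ p)]: least fixpoint, start Z0 = Sat(EG (¬a ∨ p)) = {s0, s1, s2, s3, s4, s7, s8}, add states in Sat(p) with every successor in Z. Already a fixed point.
Sat(A[p U EG (¬a ∨ p)]) = {s0, s1, s2, s3, s4, s7, s8}
s7 ∈ Sat(A[p U EG (¬a ∨ p)]) = {s0, s1, s2, s3, s4, s7, s8}, so the formula holds at s7.

Yes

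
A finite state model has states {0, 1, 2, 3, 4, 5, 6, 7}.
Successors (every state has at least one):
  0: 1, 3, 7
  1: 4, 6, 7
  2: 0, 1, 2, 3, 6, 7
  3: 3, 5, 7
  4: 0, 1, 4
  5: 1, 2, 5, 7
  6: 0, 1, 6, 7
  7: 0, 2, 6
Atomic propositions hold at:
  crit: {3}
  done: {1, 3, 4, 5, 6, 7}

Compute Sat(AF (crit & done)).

Sat(crit & done) = {3}
AF (crit & done): least fixpoint, start Z0 = {3}, add states with every successor in Z. Already a fixed point.
Sat(AF (crit & done)) = {3}

{3}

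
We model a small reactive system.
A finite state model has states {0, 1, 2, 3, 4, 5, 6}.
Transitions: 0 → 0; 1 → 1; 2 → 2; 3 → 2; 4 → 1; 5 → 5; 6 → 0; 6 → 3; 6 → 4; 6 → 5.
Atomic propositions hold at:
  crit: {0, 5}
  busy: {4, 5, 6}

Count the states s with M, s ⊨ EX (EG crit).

3

EG crit: greatest fixpoint, start Z0 = {0, 5}, keep only states in Sat with some successor in Z. Already a fixed point.
Sat(EG crit) = {0, 5}
Sat(EX (EG crit)) = {s : some successor in {0, 5}} = {0, 5, 6}
|Sat(EX (EG crit))| = |{0, 5, 6}| = 3.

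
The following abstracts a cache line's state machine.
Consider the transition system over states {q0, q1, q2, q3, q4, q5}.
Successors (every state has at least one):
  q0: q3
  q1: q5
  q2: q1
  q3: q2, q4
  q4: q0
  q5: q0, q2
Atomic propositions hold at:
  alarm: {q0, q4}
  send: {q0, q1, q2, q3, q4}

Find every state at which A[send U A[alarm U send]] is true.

{q0, q1, q2, q3, q4}

A[alarm U send]: least fixpoint, start Z0 = Sat(send) = {q0, q1, q2, q3, q4}, add states in Sat(alarm) with every successor in Z. Already a fixed point.
Sat(A[alarm U send]) = {q0, q1, q2, q3, q4}
A[send U A[alarm U send]]: least fixpoint, start Z0 = Sat(A[alarm U send]) = {q0, q1, q2, q3, q4}, add states in Sat(send) with every successor in Z. Already a fixed point.
Sat(A[send U A[alarm U send]]) = {q0, q1, q2, q3, q4}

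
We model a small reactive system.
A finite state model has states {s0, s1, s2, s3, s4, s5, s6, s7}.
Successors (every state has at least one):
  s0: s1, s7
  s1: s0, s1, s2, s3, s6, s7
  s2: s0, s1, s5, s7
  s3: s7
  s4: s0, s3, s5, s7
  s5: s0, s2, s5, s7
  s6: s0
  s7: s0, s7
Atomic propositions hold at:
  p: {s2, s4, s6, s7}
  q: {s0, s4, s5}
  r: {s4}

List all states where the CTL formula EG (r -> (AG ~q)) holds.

Sat(~q) = {s1, s2, s3, s6, s7}
AG ~q: greatest fixpoint, start Z0 = {s1, s2, s3, s6, s7}, keep only states in Sat with every successor in Z. Z1 = {s3}; Z2 = ∅; fixed.
Sat(AG ~q) = ∅
Sat(r -> (AG ~q)) = {s0, s1, s2, s3, s5, s6, s7}
EG (r -> (AG ~q)): greatest fixpoint, start Z0 = {s0, s1, s2, s3, s5, s6, s7}, keep only states in Sat with some successor in Z. Already a fixed point.
Sat(EG (r -> (AG ~q))) = {s0, s1, s2, s3, s5, s6, s7}

{s0, s1, s2, s3, s5, s6, s7}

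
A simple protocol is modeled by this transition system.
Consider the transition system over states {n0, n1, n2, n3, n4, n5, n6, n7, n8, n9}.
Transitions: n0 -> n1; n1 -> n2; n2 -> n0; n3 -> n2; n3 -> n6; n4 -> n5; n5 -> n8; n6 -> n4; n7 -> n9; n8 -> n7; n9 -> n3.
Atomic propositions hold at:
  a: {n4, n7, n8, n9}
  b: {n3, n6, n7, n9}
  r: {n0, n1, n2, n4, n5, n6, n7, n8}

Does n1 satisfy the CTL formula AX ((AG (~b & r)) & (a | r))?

Sat(~b) = {n0, n1, n2, n4, n5, n8}
Sat(~b & r) = {n0, n1, n2, n4, n5, n8}
AG (~b & r): greatest fixpoint, start Z0 = {n0, n1, n2, n4, n5, n8}, keep only states in Sat with every successor in Z. Z1 = {n0, n1, n2, n4, n5}; Z2 = {n0, n1, n2, n4}; Z3 = {n0, n1, n2}; fixed.
Sat(AG (~b & r)) = {n0, n1, n2}
Sat(a | r) = {n0, n1, n2, n4, n5, n6, n7, n8, n9}
Sat((AG (~b & r)) & (a | r)) = {n0, n1, n2}
Sat(AX ((AG (~b & r)) & (a | r))) = {s : every successor in {n0, n1, n2}} = {n0, n1, n2}
n1 ∈ Sat(AX ((AG (~b & r)) & (a | r))) = {n0, n1, n2}, so the formula holds at n1.

Yes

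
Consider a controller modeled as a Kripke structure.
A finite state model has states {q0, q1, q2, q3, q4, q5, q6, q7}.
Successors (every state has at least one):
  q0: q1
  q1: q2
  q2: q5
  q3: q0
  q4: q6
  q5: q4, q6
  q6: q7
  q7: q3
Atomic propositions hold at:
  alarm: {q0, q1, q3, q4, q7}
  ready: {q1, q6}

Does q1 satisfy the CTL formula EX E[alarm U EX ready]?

Sat(EX ready) = {s : some successor in {q1, q6}} = {q0, q4, q5}
E[alarm U EX ready]: least fixpoint, start Z0 = Sat(EX ready) = {q0, q4, q5}, add states in Sat(alarm) with some successor in Z. Z1 = {q0, q3, q4, q5}; Z2 = {q0, q3, q4, q5, q7}; fixed.
Sat(E[alarm U EX ready]) = {q0, q3, q4, q5, q7}
Sat(EX E[alarm U EX ready]) = {s : some successor in {q0, q3, q4, q5, q7}} = {q2, q3, q5, q6, q7}
q1 ∉ Sat(EX E[alarm U EX ready]) = {q2, q3, q5, q6, q7}, so the formula does not hold at q1.

No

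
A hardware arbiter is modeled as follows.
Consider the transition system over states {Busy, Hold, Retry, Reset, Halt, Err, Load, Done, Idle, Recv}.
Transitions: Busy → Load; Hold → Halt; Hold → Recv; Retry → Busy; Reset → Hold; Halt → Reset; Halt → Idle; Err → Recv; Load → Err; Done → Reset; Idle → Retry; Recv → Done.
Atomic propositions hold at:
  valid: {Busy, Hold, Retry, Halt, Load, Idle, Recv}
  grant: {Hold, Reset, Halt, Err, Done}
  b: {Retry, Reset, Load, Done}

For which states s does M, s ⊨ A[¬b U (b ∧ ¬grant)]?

Sat(¬b) = {Busy, Hold, Halt, Err, Idle, Recv}
Sat(¬grant) = {Busy, Retry, Load, Idle, Recv}
Sat(b ∧ ¬grant) = {Retry, Load}
A[¬b U (b ∧ ¬grant)]: least fixpoint, start Z0 = Sat((b ∧ ¬grant)) = {Retry, Load}, add states in Sat(¬b) with every successor in Z. Z1 = {Busy, Retry, Load, Idle}; fixed.
Sat(A[¬b U (b ∧ ¬grant)]) = {Busy, Retry, Load, Idle}

{Busy, Retry, Load, Idle}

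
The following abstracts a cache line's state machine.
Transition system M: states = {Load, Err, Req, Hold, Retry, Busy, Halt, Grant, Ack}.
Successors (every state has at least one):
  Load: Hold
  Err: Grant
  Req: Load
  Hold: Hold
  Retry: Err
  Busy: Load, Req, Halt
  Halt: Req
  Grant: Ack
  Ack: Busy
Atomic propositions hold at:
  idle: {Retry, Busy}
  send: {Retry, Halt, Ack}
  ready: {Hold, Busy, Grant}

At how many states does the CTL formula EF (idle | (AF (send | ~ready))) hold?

8

Sat(~ready) = {Load, Err, Req, Retry, Halt, Ack}
Sat(send | ~ready) = {Load, Err, Req, Retry, Halt, Ack}
AF (send | ~ready): least fixpoint, start Z0 = {Load, Err, Req, Retry, Halt, Ack}, add states with every successor in Z. Z1 = {Load, Err, Req, Retry, Busy, Halt, Grant, Ack}; fixed.
Sat(AF (send | ~ready)) = {Load, Err, Req, Retry, Busy, Halt, Grant, Ack}
Sat(idle | (AF (send | ~ready))) = {Load, Err, Req, Retry, Busy, Halt, Grant, Ack}
EF (idle | (AF (send | ~ready))): least fixpoint, start Z0 = {Load, Err, Req, Retry, Busy, Halt, Grant, Ack}, add states with some successor in Z. Already a fixed point.
Sat(EF (idle | (AF (send | ~ready)))) = {Load, Err, Req, Retry, Busy, Halt, Grant, Ack}
|Sat(EF (idle | (AF (send | ~ready))))| = |{Load, Err, Req, Retry, Busy, Halt, Grant, Ack}| = 8.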